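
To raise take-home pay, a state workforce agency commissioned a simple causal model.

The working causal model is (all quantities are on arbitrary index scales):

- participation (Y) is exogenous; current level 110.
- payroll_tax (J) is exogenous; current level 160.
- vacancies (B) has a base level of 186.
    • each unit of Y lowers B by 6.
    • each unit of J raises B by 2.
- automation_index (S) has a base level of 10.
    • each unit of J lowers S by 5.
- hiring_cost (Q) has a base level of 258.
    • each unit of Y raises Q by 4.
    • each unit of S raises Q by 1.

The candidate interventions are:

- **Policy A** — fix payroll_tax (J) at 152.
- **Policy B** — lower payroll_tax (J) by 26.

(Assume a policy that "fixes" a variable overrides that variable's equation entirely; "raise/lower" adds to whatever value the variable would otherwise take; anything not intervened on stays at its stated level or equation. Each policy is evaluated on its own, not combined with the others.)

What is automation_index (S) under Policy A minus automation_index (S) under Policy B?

-90

Policy A (J := 152):
  J = 152
  S = 10 − 5·152 = -750
Policy B (J − 26):
  J = 160 − 26 = 134
  S = 10 − 5·134 = -660
S: -750 − (-660) = -90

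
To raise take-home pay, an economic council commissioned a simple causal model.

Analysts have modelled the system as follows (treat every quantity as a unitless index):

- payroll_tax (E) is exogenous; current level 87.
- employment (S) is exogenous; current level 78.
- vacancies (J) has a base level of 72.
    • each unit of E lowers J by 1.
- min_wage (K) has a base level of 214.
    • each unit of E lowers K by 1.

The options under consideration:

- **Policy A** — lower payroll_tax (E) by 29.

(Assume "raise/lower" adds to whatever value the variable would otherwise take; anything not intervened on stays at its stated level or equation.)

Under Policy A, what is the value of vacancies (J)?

Policy A (E − 29):
  E = 87 − 29 = 58
  J = 72 − 58 = 14

14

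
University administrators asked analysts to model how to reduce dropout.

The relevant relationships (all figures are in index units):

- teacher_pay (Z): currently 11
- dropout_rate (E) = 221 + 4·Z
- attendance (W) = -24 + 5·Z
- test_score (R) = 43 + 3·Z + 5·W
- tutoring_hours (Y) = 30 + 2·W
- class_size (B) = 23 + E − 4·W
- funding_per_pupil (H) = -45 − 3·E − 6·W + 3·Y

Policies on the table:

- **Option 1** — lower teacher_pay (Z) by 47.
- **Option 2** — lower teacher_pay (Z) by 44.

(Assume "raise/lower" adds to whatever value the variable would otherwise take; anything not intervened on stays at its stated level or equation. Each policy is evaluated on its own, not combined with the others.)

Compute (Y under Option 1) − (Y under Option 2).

Option 1 (Z − 47):
  Z = 11 − 47 = -36
  W = -24 + 5·(-36) = -204
  Y = 30 + 2·(-204) = -378
Option 2 (Z − 44):
  Z = 11 − 44 = -33
  W = -24 + 5·(-33) = -189
  Y = 30 + 2·(-189) = -348
Y: -378 − (-348) = -30

-30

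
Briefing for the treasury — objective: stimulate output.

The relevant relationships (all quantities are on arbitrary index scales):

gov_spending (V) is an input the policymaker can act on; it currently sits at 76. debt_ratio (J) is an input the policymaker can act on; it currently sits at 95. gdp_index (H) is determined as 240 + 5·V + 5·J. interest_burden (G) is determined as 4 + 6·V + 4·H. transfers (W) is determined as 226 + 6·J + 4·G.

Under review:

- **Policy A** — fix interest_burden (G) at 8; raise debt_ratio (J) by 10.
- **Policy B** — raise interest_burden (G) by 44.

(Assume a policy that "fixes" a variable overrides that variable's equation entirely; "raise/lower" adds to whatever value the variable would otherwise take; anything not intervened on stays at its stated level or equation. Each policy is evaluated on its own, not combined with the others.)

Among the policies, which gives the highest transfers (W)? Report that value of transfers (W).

Policy A (G := 8, J + 10):
  V = 76
  J = 95 + 10 = 105
  H = 240 + 5·76 + 5·105 = 1145
  G = 8
  W = 226 + 6·105 + 4·8 = 888
Policy B (G + 44):
  V = 76
  J = 95
  H = 240 + 5·76 + 5·95 = 1095
  G = 4 + 6·76 + 4·1095 (+44 from intervention) = 4884
  W = 226 + 6·95 + 4·4884 = 20332
Comparing — Policy A: W=888, Policy B: W=20332. Highest is 20332 (Policy B).

20332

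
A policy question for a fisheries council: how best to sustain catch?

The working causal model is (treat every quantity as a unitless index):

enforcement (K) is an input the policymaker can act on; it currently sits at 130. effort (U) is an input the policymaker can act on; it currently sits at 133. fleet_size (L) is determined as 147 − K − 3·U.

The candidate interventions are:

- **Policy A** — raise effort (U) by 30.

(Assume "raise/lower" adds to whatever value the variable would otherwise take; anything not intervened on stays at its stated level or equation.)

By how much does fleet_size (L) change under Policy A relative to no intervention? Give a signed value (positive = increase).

Baseline:
  K = 130
  U = 133
  L = 147 − 130 − 3·133 = -382
Policy A (U + 30):
  K = 130
  U = 133 + 30 = 163
  L = 147 − 130 − 3·163 = -472
Change in L: -472 − (-382) = -90

-90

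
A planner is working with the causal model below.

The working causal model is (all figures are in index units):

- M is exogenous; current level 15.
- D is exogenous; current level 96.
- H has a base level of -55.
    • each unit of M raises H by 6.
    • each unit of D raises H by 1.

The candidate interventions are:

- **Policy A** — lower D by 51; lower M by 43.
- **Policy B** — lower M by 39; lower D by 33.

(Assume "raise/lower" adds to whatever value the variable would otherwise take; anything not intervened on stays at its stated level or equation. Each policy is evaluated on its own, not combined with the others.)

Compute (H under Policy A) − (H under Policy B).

Policy A (D − 51, M − 43):
  M = 15 − 43 = -28
  D = 96 − 51 = 45
  H = -55 + 6·(-28) + 45 = -178
Policy B (M − 39, D − 33):
  M = 15 − 39 = -24
  D = 96 − 33 = 63
  H = -55 + 6·(-24) + 63 = -136
H: -178 − (-136) = -42

-42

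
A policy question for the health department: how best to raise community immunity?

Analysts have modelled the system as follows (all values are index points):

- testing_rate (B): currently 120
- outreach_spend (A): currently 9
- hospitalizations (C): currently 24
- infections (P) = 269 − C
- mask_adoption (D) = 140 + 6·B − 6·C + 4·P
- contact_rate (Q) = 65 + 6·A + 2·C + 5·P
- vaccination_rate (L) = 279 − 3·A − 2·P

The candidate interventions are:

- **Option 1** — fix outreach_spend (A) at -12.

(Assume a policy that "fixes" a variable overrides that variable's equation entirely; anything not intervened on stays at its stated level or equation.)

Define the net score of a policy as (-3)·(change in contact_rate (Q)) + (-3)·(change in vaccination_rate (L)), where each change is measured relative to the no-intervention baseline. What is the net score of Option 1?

Baseline:
  A = 9
  C = 24
  P = 269 − 24 = 245
  Q = 65 + 6·9 + 2·24 + 5·245 = 1392
  L = 279 − 3·9 − 2·245 = -238
Option 1 (A := -12):
  A = -12
  C = 24
  P = 269 − 24 = 245
  Q = 65 + 6·(-12) + 2·24 + 5·245 = 1266
  L = 279 − 3·(-12) − 2·245 = -175
ΔQ = 1266 − 1392 = -126; ΔL = -175 − (-238) = 63
Score = (-3)·(-126) + (-3)·63 = 189

189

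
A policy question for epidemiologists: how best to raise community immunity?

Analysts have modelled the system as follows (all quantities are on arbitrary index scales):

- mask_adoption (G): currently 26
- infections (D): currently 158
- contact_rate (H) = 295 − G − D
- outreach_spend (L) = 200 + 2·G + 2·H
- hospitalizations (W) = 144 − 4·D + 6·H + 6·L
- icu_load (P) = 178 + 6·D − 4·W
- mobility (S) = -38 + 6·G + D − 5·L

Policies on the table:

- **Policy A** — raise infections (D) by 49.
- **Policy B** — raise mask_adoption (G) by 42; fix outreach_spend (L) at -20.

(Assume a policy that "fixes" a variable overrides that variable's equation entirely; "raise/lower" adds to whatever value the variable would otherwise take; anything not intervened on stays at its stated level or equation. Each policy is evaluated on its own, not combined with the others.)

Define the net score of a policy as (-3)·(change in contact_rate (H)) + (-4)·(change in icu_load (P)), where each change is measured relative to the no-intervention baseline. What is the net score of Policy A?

Baseline:
  G = 26
  D = 158
  H = 295 − 26 − 158 = 111
  L = 200 + 2·26 + 2·111 = 474
  W = 144 − 4·158 + 6·111 + 6·474 = 3022
  P = 178 + 6·158 − 4·3022 = -10962
Policy A (D + 49):
  G = 26
  D = 158 + 49 = 207
  H = 295 − 26 − 207 = 62
  L = 200 + 2·26 + 2·62 = 376
  W = 144 − 4·207 + 6·62 + 6·376 = 1944
  P = 178 + 6·207 − 4·1944 = -6356
ΔH = 62 − 111 = -49; ΔP = -6356 − (-10962) = 4606
Score = (-3)·(-49) + (-4)·4606 = -18277

-18277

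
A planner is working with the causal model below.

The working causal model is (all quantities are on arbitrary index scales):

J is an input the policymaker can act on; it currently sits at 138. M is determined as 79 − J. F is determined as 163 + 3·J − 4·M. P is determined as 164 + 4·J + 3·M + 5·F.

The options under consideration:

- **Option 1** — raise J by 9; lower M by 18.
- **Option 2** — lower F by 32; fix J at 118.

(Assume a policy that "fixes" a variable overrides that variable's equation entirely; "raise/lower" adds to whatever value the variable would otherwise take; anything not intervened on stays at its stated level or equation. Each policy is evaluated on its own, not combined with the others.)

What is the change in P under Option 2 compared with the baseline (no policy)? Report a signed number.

Baseline:
  J = 138
  M = 79 − 138 = -59
  F = 163 + 3·138 − 4·(-59) = 813
  P = 164 + 4·138 + 3·(-59) + 5·813 = 4604
Option 2 (F − 32, J := 118):
  J = 118
  M = 79 − 118 = -39
  F = 163 + 3·118 − 4·(-39) (−32 from intervention) = 641
  P = 164 + 4·118 + 3·(-39) + 5·641 = 3724
Change in P: 3724 − 4604 = -880

-880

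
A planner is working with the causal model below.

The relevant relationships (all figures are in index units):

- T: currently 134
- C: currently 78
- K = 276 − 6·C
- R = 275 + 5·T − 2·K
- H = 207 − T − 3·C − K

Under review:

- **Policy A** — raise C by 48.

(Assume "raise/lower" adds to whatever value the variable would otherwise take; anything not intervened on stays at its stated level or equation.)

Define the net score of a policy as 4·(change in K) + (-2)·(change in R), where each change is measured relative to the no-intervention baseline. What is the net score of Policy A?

Baseline:
  T = 134
  C = 78
  K = 276 − 6·78 = -192
  R = 275 + 5·134 − 2·(-192) = 1329
Policy A (C + 48):
  T = 134
  C = 78 + 48 = 126
  K = 276 − 6·126 = -480
  R = 275 + 5·134 − 2·(-480) = 1905
ΔK = -480 − (-192) = -288; ΔR = 1905 − 1329 = 576
Score = 4·(-288) + (-2)·576 = -2304

-2304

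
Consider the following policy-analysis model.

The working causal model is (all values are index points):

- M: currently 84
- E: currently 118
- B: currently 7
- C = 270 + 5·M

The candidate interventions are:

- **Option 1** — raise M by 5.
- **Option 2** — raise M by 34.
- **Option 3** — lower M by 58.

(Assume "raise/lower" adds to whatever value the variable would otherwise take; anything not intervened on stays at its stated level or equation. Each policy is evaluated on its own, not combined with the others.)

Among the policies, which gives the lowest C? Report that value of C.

400

Option 1 (M + 5):
  M = 84 + 5 = 89
  C = 270 + 5·89 = 715
Option 2 (M + 34):
  M = 84 + 34 = 118
  C = 270 + 5·118 = 860
Option 3 (M − 58):
  M = 84 − 58 = 26
  C = 270 + 5·26 = 400
Comparing — Option 1: C=715, Option 2: C=860, Option 3: C=400. Lowest is 400 (Option 3).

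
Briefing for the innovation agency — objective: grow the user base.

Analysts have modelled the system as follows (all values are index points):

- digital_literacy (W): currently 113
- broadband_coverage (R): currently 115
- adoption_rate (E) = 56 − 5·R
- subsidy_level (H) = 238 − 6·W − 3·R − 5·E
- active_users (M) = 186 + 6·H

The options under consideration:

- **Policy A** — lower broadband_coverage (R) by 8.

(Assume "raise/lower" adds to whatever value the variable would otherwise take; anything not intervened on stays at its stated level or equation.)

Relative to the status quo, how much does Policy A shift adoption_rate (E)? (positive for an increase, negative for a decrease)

40

Baseline:
  R = 115
  E = 56 − 5·115 = -519
Policy A (R − 8):
  R = 115 − 8 = 107
  E = 56 − 5·107 = -479
Change in E: -479 − (-519) = 40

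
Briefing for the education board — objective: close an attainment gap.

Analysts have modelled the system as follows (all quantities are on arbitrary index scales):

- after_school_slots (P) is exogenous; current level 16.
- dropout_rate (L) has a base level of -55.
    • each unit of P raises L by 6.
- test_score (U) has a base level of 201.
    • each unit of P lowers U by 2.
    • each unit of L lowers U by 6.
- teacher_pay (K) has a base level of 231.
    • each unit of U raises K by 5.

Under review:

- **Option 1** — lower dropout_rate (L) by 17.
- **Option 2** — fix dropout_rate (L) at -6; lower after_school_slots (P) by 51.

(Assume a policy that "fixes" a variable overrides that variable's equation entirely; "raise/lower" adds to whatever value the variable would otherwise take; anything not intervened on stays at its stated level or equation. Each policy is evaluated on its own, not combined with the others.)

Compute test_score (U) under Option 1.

25

Option 1 (L − 17):
  P = 16
  L = -55 + 6·16 (−17 from intervention) = 24
  U = 201 − 2·16 − 6·24 = 25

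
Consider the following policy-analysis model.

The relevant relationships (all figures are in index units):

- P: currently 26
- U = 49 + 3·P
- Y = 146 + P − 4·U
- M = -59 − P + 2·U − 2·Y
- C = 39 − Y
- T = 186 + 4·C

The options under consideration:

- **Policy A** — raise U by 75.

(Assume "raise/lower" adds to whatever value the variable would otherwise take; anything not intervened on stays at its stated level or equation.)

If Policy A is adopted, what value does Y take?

Policy A (U + 75):
  P = 26
  U = 49 + 3·26 (+75 from intervention) = 202
  Y = 146 + 26 − 4·202 = -636

-636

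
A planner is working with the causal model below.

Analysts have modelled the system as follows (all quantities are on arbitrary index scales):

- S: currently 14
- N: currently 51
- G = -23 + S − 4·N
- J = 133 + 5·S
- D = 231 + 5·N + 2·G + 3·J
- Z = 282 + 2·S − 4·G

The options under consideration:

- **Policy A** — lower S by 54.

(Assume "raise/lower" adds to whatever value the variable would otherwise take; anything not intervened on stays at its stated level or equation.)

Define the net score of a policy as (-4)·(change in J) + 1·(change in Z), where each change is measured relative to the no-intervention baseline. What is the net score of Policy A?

1188

Baseline:
  S = 14
  N = 51
  G = -23 + 14 − 4·51 = -213
  J = 133 + 5·14 = 203
  Z = 282 + 2·14 − 4·(-213) = 1162
Policy A (S − 54):
  S = 14 − 54 = -40
  N = 51
  G = -23 + (-40) − 4·51 = -267
  J = 133 + 5·(-40) = -67
  Z = 282 + 2·(-40) − 4·(-267) = 1270
ΔJ = -67 − 203 = -270; ΔZ = 1270 − 1162 = 108
Score = (-4)·(-270) + 1·108 = 1188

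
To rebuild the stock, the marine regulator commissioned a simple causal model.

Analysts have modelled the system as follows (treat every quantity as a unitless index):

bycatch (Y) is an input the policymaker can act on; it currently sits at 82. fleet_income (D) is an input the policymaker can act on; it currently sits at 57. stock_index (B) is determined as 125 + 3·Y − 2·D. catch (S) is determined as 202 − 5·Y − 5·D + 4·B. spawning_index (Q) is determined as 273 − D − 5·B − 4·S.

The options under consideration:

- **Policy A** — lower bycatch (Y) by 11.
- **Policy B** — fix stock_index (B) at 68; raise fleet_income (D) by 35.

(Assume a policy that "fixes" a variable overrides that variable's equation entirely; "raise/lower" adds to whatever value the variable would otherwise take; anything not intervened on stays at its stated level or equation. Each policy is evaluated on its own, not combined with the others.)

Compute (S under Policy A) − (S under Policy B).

854

Policy A (Y − 11):
  Y = 82 − 11 = 71
  D = 57
  B = 125 + 3·71 − 2·57 = 224
  S = 202 − 5·71 − 5·57 + 4·224 = 458
Policy B (B := 68, D + 35):
  Y = 82
  D = 57 + 35 = 92
  B = 68
  S = 202 − 5·82 − 5·92 + 4·68 = -396
S: 458 − (-396) = 854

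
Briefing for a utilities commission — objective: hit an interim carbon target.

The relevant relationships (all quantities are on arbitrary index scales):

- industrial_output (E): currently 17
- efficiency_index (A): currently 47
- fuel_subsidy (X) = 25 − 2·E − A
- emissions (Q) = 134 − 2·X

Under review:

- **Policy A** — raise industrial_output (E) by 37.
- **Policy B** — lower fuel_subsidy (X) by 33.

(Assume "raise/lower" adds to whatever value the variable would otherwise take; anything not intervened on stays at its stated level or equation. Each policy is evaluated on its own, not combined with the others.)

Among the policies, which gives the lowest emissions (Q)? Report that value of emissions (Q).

Policy A (E + 37):
  E = 17 + 37 = 54
  A = 47
  X = 25 − 2·54 − 47 = -130
  Q = 134 − 2·(-130) = 394
Policy B (X − 33):
  E = 17
  A = 47
  X = 25 − 2·17 − 47 (−33 from intervention) = -89
  Q = 134 − 2·(-89) = 312
Comparing — Policy A: Q=394, Policy B: Q=312. Lowest is 312 (Policy B).

312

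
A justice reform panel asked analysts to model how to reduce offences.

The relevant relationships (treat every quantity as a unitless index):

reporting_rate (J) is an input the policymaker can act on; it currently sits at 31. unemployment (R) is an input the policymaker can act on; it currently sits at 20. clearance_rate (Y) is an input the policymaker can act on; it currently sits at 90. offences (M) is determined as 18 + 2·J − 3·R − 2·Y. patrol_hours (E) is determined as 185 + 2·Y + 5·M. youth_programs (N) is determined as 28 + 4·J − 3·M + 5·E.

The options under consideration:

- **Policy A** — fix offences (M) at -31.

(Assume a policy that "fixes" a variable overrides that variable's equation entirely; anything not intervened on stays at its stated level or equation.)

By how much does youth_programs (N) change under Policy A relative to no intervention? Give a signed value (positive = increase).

Baseline:
  J = 31
  R = 20
  Y = 90
  M = 18 + 2·31 − 3·20 − 2·90 = -160
  E = 185 + 2·90 + 5·(-160) = -435
  N = 28 + 4·31 − 3·(-160) + 5·(-435) = -1543
Policy A (M := -31):
  J = 31
  R = 20
  Y = 90
  M = -31
  E = 185 + 2·90 + 5·(-31) = 210
  N = 28 + 4·31 − 3·(-31) + 5·210 = 1295
Change in N: 1295 − (-1543) = 2838

2838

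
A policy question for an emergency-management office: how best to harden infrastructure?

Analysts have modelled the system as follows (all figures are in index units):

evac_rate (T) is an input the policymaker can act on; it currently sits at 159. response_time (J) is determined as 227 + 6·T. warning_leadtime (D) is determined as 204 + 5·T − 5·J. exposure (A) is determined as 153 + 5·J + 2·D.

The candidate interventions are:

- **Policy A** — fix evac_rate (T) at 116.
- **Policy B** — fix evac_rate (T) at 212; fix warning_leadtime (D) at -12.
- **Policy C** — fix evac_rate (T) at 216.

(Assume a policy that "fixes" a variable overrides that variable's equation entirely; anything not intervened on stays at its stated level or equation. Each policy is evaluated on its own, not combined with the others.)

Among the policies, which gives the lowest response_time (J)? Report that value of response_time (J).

923

Policy A (T := 116):
  T = 116
  J = 227 + 6·116 = 923
Policy B (T := 212, D := -12):
  T = 212
  J = 227 + 6·212 = 1499
Policy C (T := 216):
  T = 216
  J = 227 + 6·216 = 1523
Comparing — Policy A: J=923, Policy B: J=1499, Policy C: J=1523. Lowest is 923 (Policy A).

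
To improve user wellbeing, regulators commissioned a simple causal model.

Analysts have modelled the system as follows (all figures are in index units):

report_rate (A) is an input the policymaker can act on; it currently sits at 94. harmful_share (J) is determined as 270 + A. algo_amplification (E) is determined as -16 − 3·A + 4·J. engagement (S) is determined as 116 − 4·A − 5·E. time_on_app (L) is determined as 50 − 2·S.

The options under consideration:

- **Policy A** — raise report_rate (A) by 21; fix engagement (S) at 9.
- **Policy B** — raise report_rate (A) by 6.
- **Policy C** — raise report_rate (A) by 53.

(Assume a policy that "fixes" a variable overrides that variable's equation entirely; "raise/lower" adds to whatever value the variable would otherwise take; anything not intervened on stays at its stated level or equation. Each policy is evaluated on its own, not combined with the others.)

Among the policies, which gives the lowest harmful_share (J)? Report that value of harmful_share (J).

Policy A (A + 21, S := 9):
  A = 94 + 21 = 115
  J = 270 + 115 = 385
Policy B (A + 6):
  A = 94 + 6 = 100
  J = 270 + 100 = 370
Policy C (A + 53):
  A = 94 + 53 = 147
  J = 270 + 147 = 417
Comparing — Policy A: J=385, Policy B: J=370, Policy C: J=417. Lowest is 370 (Policy B).

370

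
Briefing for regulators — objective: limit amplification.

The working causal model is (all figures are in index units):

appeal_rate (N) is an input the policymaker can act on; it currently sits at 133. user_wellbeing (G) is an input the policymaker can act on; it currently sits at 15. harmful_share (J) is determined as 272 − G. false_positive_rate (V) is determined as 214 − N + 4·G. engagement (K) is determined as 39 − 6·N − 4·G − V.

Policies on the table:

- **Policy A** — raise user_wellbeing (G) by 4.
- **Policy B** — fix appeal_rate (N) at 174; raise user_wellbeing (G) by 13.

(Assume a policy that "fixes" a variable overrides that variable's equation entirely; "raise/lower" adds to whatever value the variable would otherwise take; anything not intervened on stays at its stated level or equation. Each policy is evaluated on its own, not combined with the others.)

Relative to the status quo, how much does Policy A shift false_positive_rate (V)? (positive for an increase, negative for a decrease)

16

Baseline:
  N = 133
  G = 15
  V = 214 − 133 + 4·15 = 141
Policy A (G + 4):
  N = 133
  G = 15 + 4 = 19
  V = 214 − 133 + 4·19 = 157
Change in V: 157 − 141 = 16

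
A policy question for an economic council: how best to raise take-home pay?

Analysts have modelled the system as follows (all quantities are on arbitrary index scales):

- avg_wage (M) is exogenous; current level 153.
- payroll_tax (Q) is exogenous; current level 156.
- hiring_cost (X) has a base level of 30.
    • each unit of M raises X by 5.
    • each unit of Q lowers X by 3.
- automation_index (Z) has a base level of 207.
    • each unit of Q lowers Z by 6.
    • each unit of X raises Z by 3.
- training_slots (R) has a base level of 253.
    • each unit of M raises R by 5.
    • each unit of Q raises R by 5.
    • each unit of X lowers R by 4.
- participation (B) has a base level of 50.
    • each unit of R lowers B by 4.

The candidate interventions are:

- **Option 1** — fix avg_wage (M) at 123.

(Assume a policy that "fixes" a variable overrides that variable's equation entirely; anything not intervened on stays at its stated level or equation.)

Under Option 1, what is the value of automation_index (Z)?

Option 1 (M := 123):
  M = 123
  Q = 156
  X = 30 + 5·123 − 3·156 = 177
  Z = 207 − 6·156 + 3·177 = -198

-198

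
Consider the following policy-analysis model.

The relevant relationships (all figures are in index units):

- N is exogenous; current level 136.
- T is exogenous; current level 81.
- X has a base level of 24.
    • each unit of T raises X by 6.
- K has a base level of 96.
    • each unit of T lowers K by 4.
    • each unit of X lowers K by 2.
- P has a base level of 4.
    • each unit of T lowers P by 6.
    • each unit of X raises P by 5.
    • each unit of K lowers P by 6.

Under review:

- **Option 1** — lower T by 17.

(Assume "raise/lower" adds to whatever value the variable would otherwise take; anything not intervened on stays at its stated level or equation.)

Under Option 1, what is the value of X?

Option 1 (T − 17):
  T = 81 − 17 = 64
  X = 24 + 6·64 = 408

408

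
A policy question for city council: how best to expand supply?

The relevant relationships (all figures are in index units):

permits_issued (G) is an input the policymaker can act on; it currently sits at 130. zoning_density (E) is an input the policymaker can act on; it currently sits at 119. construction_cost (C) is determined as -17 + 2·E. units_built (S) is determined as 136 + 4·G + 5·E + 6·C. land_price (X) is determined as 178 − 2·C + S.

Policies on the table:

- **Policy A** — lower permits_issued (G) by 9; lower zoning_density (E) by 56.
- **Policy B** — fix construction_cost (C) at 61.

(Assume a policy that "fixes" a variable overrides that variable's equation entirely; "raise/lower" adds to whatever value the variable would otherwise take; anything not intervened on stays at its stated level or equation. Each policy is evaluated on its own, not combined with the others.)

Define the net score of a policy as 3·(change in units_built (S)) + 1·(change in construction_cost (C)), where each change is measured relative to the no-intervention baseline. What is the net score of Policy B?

-3040

Baseline:
  G = 130
  E = 119
  C = -17 + 2·119 = 221
  S = 136 + 4·130 + 5·119 + 6·221 = 2577
Policy B (C := 61):
  G = 130
  E = 119
  C = 61
  S = 136 + 4·130 + 5·119 + 6·61 = 1617
ΔS = 1617 − 2577 = -960; ΔC = 61 − 221 = -160
Score = 3·(-960) + 1·(-160) = -3040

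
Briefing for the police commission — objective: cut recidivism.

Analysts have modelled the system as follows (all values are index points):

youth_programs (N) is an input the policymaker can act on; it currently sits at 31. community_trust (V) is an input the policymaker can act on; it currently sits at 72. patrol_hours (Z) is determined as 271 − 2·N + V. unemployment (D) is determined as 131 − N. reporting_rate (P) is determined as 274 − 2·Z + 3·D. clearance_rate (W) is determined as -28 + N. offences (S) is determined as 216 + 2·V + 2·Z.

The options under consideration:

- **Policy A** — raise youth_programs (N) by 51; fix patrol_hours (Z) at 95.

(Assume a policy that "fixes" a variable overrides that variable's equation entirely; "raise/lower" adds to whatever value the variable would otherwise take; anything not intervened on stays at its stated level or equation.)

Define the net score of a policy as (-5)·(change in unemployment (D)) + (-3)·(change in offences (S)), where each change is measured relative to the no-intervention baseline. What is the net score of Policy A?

Baseline:
  N = 31
  V = 72
  Z = 271 − 2·31 + 72 = 281
  D = 131 − 31 = 100
  S = 216 + 2·72 + 2·281 = 922
Policy A (N + 51, Z := 95):
  N = 31 + 51 = 82
  V = 72
  Z = 95
  D = 131 − 82 = 49
  S = 216 + 2·72 + 2·95 = 550
ΔD = 49 − 100 = -51; ΔS = 550 − 922 = -372
Score = (-5)·(-51) + (-3)·(-372) = 1371

1371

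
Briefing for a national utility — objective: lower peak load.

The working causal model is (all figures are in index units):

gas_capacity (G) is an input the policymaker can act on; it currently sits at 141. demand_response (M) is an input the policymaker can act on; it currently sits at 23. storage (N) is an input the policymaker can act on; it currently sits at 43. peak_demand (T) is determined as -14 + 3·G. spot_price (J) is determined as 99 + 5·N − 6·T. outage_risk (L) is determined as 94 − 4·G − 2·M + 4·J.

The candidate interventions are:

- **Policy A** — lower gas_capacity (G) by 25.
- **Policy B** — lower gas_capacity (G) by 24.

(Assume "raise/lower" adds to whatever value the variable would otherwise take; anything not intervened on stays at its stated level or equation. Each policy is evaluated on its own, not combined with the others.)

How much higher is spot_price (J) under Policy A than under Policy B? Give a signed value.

Policy A (G − 25):
  G = 141 − 25 = 116
  N = 43
  T = -14 + 3·116 = 334
  J = 99 + 5·43 − 6·334 = -1690
Policy B (G − 24):
  G = 141 − 24 = 117
  N = 43
  T = -14 + 3·117 = 337
  J = 99 + 5·43 − 6·337 = -1708
J: -1690 − (-1708) = 18

18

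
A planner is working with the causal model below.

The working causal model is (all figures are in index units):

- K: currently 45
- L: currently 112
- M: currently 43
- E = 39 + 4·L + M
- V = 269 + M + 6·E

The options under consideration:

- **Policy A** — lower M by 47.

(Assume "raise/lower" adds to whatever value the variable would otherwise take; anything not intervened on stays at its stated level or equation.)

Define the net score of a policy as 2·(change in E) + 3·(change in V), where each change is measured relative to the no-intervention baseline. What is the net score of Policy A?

-1081

Baseline:
  L = 112
  M = 43
  E = 39 + 4·112 + 43 = 530
  V = 269 + 43 + 6·530 = 3492
Policy A (M − 47):
  L = 112
  M = 43 − 47 = -4
  E = 39 + 4·112 + (-4) = 483
  V = 269 + (-4) + 6·483 = 3163
ΔE = 483 − 530 = -47; ΔV = 3163 − 3492 = -329
Score = 2·(-47) + 3·(-329) = -1081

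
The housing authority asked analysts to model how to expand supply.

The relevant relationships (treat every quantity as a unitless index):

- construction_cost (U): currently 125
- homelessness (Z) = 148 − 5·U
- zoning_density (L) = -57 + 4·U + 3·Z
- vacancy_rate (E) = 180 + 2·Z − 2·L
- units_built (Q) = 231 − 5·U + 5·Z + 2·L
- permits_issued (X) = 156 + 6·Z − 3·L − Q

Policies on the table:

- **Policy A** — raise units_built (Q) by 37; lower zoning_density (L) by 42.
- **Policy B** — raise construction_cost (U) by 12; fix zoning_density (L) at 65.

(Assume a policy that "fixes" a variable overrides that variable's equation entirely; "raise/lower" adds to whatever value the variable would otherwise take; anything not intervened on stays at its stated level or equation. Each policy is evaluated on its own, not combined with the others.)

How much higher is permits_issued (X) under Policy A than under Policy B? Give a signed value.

5438

Policy A (Q + 37, L − 42):
  U = 125
  Z = 148 − 5·125 = -477
  L = -57 + 4·125 + 3·(-477) (−42 from intervention) = -1030
  Q = 231 − 5·125 + 5·(-477) + 2·(-1030) (+37 from intervention) = -4802
  X = 156 + 6·(-477) − 3·(-1030) − (-4802) = 5186
Policy B (U + 12, L := 65):
  U = 125 + 12 = 137
  Z = 148 − 5·137 = -537
  L = 65
  Q = 231 − 5·137 + 5·(-537) + 2·65 = -3009
  X = 156 + 6·(-537) − 3·65 − (-3009) = -252
X: 5186 − (-252) = 5438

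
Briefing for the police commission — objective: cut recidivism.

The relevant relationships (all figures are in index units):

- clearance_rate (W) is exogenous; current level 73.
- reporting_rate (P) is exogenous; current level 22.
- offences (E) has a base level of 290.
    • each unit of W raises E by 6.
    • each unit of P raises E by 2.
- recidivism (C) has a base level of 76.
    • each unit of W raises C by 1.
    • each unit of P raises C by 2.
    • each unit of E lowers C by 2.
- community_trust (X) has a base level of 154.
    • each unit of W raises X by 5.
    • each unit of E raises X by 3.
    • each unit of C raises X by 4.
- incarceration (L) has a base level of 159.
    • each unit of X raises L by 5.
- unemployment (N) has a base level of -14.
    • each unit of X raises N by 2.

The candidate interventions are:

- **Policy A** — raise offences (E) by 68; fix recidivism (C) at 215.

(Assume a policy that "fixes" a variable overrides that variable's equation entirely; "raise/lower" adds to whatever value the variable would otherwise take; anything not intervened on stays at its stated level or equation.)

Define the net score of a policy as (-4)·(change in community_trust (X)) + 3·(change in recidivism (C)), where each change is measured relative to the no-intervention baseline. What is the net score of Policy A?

Baseline:
  W = 73
  P = 22
  E = 290 + 6·73 + 2·22 = 772
  C = 76 + 73 + 2·22 − 2·772 = -1351
  X = 154 + 5·73 + 3·772 + 4·(-1351) = -2569
Policy A (E + 68, C := 215):
  W = 73
  P = 22
  E = 290 + 6·73 + 2·22 (+68 from intervention) = 840
  C = 215
  X = 154 + 5·73 + 3·840 + 4·215 = 3899
ΔX = 3899 − (-2569) = 6468; ΔC = 215 − (-1351) = 1566
Score = (-4)·6468 + 3·1566 = -21174

-21174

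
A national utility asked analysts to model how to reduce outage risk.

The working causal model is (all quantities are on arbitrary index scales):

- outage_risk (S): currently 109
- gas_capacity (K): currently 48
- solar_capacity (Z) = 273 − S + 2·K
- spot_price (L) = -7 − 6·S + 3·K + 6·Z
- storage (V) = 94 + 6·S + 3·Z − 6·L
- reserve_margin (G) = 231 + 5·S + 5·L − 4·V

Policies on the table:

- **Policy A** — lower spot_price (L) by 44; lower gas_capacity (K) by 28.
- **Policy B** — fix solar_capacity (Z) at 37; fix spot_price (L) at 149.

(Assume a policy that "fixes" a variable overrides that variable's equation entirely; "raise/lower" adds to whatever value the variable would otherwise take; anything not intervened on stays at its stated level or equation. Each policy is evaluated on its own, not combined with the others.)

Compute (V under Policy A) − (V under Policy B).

-2079

Policy A (L − 44, K − 28):
  S = 109
  K = 48 − 28 = 20
  Z = 273 − 109 + 2·20 = 204
  L = -7 − 6·109 + 3·20 + 6·204 (−44 from intervention) = 579
  V = 94 + 6·109 + 3·204 − 6·579 = -2114
Policy B (Z := 37, L := 149):
  S = 109
  K = 48
  Z = 37
  L = 149
  V = 94 + 6·109 + 3·37 − 6·149 = -35
V: -2114 − (-35) = -2079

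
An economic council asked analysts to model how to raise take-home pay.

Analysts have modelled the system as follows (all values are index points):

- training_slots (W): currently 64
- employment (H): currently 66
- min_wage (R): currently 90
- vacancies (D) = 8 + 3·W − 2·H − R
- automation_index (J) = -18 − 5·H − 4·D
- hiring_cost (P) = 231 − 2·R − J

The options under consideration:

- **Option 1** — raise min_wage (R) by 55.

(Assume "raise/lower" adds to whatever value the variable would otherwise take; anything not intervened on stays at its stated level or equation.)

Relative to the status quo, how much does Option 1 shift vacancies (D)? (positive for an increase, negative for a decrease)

-55

Baseline:
  W = 64
  H = 66
  R = 90
  D = 8 + 3·64 − 2·66 − 90 = -22
Option 1 (R + 55):
  W = 64
  H = 66
  R = 90 + 55 = 145
  D = 8 + 3·64 − 2·66 − 145 = -77
Change in D: -77 − (-22) = -55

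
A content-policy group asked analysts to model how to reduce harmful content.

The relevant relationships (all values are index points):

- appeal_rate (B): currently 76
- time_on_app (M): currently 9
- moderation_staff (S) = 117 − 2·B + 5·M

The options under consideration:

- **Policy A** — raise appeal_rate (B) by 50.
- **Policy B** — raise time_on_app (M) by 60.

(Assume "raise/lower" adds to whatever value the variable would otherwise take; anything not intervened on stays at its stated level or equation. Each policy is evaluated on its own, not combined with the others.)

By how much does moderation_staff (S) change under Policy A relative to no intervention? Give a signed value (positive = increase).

Baseline:
  B = 76
  M = 9
  S = 117 − 2·76 + 5·9 = 10
Policy A (B + 50):
  B = 76 + 50 = 126
  M = 9
  S = 117 − 2·126 + 5·9 = -90
Change in S: -90 − 10 = -100

-100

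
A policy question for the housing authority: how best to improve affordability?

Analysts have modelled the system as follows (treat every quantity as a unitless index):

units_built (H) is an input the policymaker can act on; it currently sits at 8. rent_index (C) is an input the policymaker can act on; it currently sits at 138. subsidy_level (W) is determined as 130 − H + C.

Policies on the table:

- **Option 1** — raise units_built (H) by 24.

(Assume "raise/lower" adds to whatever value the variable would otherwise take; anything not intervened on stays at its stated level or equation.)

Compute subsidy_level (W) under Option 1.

236

Option 1 (H + 24):
  H = 8 + 24 = 32
  C = 138
  W = 130 − 32 + 138 = 236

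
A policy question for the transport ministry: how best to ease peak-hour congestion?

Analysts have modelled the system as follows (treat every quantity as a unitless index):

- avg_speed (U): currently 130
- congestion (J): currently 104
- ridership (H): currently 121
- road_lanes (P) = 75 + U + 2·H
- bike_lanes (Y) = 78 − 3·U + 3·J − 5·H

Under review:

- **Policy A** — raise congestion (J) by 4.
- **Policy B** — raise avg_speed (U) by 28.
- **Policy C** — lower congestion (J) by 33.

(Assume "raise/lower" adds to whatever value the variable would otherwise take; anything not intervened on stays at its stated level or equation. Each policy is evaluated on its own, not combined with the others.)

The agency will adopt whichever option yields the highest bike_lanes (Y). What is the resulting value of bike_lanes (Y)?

-593

Policy A (J + 4):
  U = 130
  J = 104 + 4 = 108
  H = 121
  Y = 78 − 3·130 + 3·108 − 5·121 = -593
Policy B (U + 28):
  U = 130 + 28 = 158
  J = 104
  H = 121
  Y = 78 − 3·158 + 3·104 − 5·121 = -689
Policy C (J − 33):
  U = 130
  J = 104 − 33 = 71
  H = 121
  Y = 78 − 3·130 + 3·71 − 5·121 = -704
Comparing — Policy A: Y=-593, Policy B: Y=-689, Policy C: Y=-704. Highest is -593 (Policy A).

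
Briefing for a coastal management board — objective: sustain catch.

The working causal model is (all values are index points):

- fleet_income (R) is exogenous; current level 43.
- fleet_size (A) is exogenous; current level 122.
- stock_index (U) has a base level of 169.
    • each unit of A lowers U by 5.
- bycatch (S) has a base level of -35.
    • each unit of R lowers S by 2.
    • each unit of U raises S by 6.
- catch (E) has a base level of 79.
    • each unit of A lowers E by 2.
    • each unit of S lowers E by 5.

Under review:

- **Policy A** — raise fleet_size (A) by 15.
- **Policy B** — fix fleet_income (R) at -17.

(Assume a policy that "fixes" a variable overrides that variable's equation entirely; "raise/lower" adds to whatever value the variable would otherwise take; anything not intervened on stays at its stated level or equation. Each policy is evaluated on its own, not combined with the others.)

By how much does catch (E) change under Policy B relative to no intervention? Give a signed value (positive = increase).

Baseline:
  R = 43
  A = 122
  U = 169 − 5·122 = -441
  S = -35 − 2·43 + 6·(-441) = -2767
  E = 79 − 2·122 − 5·(-2767) = 13670
Policy B (R := -17):
  R = -17
  A = 122
  U = 169 − 5·122 = -441
  S = -35 − 2·(-17) + 6·(-441) = -2647
  E = 79 − 2·122 − 5·(-2647) = 13070
Change in E: 13070 − 13670 = -600

-600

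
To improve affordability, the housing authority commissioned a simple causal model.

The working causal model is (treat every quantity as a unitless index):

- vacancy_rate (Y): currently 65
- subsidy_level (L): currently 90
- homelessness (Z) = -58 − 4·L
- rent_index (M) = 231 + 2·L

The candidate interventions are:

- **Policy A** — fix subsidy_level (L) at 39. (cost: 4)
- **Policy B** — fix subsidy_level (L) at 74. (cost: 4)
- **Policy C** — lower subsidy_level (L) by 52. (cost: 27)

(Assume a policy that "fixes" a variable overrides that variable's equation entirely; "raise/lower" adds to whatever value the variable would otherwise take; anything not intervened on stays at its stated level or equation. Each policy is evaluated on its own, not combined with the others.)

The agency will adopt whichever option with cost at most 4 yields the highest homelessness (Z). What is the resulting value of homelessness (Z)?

Policy A (L := 39):
  L = 39
  Z = -58 − 4·39 = -214
Policy B (L := 74):
  L = 74
  Z = -58 − 4·74 = -354
Comparing — Policy A: Z=-214, Policy B: Z=-354. Highest is -214 (Policy A).

-214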